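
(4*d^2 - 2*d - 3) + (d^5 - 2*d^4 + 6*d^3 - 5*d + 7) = d^5 - 2*d^4 + 6*d^3 + 4*d^2 - 7*d + 4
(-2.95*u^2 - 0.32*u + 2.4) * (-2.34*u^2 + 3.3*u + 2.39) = 6.903*u^4 - 8.9862*u^3 - 13.7225*u^2 + 7.1552*u + 5.736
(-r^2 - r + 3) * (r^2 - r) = -r^4 + 4*r^2 - 3*r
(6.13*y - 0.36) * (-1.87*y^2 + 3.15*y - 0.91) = -11.4631*y^3 + 19.9827*y^2 - 6.7123*y + 0.3276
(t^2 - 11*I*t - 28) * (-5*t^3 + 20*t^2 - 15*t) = -5*t^5 + 20*t^4 + 55*I*t^4 + 125*t^3 - 220*I*t^3 - 560*t^2 + 165*I*t^2 + 420*t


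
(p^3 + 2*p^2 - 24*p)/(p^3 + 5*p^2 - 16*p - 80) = p*(p + 6)/(p^2 + 9*p + 20)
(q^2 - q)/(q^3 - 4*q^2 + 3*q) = 1/(q - 3)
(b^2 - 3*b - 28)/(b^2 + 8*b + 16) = (b - 7)/(b + 4)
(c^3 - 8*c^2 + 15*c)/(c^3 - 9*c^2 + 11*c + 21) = c*(c - 5)/(c^2 - 6*c - 7)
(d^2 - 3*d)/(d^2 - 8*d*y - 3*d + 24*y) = d/(d - 8*y)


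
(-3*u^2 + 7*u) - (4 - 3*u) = -3*u^2 + 10*u - 4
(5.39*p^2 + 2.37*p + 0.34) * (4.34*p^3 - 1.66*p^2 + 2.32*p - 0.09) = 23.3926*p^5 + 1.3384*p^4 + 10.0462*p^3 + 4.4489*p^2 + 0.5755*p - 0.0306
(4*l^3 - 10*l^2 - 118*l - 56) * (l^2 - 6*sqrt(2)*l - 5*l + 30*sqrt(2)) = 4*l^5 - 24*sqrt(2)*l^4 - 30*l^4 - 68*l^3 + 180*sqrt(2)*l^3 + 534*l^2 + 408*sqrt(2)*l^2 - 3204*sqrt(2)*l + 280*l - 1680*sqrt(2)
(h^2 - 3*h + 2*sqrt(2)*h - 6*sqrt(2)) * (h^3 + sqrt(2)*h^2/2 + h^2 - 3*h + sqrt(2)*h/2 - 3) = h^5 - 2*h^4 + 5*sqrt(2)*h^4/2 - 5*sqrt(2)*h^3 - 4*h^3 - 27*sqrt(2)*h^2/2 + 2*h^2 + 3*h + 12*sqrt(2)*h + 18*sqrt(2)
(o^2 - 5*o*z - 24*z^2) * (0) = 0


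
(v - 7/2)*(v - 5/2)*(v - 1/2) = v^3 - 13*v^2/2 + 47*v/4 - 35/8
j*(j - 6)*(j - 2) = j^3 - 8*j^2 + 12*j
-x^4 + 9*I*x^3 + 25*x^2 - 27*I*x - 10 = (x - 5*I)*(x - 2*I)*(I*x + 1)^2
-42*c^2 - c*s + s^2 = (-7*c + s)*(6*c + s)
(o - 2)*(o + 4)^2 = o^3 + 6*o^2 - 32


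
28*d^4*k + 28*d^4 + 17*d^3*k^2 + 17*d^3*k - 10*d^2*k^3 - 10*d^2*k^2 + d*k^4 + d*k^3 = (-7*d + k)*(-4*d + k)*(d + k)*(d*k + d)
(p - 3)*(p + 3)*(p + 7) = p^3 + 7*p^2 - 9*p - 63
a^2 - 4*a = a*(a - 4)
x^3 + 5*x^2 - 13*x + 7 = (x - 1)^2*(x + 7)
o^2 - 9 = (o - 3)*(o + 3)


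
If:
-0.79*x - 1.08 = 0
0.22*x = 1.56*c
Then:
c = -0.19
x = -1.37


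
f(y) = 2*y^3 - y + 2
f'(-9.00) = 485.00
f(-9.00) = -1447.00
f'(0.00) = -1.00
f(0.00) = 2.00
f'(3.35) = 66.34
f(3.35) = 73.84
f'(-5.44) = 176.56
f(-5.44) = -314.54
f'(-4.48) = 119.42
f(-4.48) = -173.35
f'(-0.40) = -0.04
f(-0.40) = 2.27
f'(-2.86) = 48.08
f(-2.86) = -41.93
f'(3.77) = 84.28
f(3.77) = 105.40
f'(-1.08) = 6.00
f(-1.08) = 0.56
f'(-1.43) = 11.27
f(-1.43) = -2.42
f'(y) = 6*y^2 - 1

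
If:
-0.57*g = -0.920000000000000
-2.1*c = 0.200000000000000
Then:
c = -0.10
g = 1.61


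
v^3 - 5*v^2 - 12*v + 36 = (v - 6)*(v - 2)*(v + 3)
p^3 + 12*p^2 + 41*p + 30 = (p + 1)*(p + 5)*(p + 6)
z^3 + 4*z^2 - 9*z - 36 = (z - 3)*(z + 3)*(z + 4)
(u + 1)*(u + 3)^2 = u^3 + 7*u^2 + 15*u + 9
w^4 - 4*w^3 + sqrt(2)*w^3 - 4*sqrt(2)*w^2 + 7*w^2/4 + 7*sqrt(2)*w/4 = w*(w - 7/2)*(w - 1/2)*(w + sqrt(2))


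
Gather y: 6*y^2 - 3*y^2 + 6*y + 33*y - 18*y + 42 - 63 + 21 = 3*y^2 + 21*y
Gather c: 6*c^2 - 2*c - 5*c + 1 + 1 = 6*c^2 - 7*c + 2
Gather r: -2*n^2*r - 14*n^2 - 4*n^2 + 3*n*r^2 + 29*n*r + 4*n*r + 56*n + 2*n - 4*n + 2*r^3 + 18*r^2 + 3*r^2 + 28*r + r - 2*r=-18*n^2 + 54*n + 2*r^3 + r^2*(3*n + 21) + r*(-2*n^2 + 33*n + 27)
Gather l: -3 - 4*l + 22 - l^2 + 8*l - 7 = -l^2 + 4*l + 12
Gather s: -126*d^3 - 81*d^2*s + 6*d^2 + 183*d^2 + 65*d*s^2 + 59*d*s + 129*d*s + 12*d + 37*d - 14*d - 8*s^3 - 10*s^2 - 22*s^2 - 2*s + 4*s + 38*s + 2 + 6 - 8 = -126*d^3 + 189*d^2 + 35*d - 8*s^3 + s^2*(65*d - 32) + s*(-81*d^2 + 188*d + 40)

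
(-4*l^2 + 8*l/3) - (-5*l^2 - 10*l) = l^2 + 38*l/3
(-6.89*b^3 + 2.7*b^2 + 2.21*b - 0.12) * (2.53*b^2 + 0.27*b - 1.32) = -17.4317*b^5 + 4.9707*b^4 + 15.4151*b^3 - 3.2709*b^2 - 2.9496*b + 0.1584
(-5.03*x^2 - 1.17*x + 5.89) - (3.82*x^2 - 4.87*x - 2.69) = -8.85*x^2 + 3.7*x + 8.58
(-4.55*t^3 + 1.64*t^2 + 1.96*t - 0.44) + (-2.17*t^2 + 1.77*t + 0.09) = -4.55*t^3 - 0.53*t^2 + 3.73*t - 0.35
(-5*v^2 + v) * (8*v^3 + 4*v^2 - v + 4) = -40*v^5 - 12*v^4 + 9*v^3 - 21*v^2 + 4*v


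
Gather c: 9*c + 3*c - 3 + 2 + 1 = 12*c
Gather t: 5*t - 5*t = 0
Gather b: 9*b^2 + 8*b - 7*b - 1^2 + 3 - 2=9*b^2 + b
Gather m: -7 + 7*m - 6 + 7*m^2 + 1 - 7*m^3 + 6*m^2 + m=-7*m^3 + 13*m^2 + 8*m - 12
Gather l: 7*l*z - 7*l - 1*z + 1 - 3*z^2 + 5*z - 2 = l*(7*z - 7) - 3*z^2 + 4*z - 1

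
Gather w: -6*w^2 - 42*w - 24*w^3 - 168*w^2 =-24*w^3 - 174*w^2 - 42*w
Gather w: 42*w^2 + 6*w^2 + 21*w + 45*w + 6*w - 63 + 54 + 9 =48*w^2 + 72*w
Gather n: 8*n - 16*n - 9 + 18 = 9 - 8*n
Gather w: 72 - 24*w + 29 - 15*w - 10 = 91 - 39*w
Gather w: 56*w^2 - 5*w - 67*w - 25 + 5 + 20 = 56*w^2 - 72*w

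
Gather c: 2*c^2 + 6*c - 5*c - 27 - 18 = 2*c^2 + c - 45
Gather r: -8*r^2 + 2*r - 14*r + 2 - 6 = -8*r^2 - 12*r - 4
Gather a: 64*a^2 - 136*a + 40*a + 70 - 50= 64*a^2 - 96*a + 20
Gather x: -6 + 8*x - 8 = 8*x - 14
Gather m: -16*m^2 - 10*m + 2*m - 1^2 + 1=-16*m^2 - 8*m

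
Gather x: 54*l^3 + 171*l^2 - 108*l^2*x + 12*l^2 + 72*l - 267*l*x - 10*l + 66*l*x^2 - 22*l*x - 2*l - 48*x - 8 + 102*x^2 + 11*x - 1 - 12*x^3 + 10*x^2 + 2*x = 54*l^3 + 183*l^2 + 60*l - 12*x^3 + x^2*(66*l + 112) + x*(-108*l^2 - 289*l - 35) - 9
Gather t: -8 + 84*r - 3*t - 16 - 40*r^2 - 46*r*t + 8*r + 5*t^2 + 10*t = -40*r^2 + 92*r + 5*t^2 + t*(7 - 46*r) - 24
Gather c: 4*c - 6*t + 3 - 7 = 4*c - 6*t - 4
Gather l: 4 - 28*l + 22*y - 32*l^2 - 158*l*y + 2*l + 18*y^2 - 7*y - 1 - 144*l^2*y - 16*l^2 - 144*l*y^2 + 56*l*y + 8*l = l^2*(-144*y - 48) + l*(-144*y^2 - 102*y - 18) + 18*y^2 + 15*y + 3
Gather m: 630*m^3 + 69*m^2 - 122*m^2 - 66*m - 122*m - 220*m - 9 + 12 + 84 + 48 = 630*m^3 - 53*m^2 - 408*m + 135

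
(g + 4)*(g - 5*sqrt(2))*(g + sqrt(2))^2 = g^4 - 3*sqrt(2)*g^3 + 4*g^3 - 18*g^2 - 12*sqrt(2)*g^2 - 72*g - 10*sqrt(2)*g - 40*sqrt(2)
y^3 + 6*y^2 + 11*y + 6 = (y + 1)*(y + 2)*(y + 3)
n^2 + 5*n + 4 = (n + 1)*(n + 4)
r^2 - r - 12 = (r - 4)*(r + 3)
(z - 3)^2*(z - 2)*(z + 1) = z^4 - 7*z^3 + 13*z^2 + 3*z - 18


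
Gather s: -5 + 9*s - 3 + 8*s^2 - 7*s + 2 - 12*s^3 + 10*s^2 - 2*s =-12*s^3 + 18*s^2 - 6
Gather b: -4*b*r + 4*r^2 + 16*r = -4*b*r + 4*r^2 + 16*r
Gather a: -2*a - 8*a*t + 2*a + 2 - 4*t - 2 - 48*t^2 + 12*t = -8*a*t - 48*t^2 + 8*t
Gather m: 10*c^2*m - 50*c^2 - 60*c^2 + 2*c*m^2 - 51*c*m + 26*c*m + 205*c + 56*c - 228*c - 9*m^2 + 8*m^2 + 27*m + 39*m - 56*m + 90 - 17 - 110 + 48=-110*c^2 + 33*c + m^2*(2*c - 1) + m*(10*c^2 - 25*c + 10) + 11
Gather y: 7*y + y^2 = y^2 + 7*y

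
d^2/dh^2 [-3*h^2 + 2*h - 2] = -6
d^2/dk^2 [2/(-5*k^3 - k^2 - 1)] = 4*(-k^2*(15*k + 2)^2 + (15*k + 1)*(5*k^3 + k^2 + 1))/(5*k^3 + k^2 + 1)^3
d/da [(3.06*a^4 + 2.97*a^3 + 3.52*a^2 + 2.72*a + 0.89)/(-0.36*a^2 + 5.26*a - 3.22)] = (-2.2032*a^5 + 47.2176*a^4 - 8.16840000000001*a^3 - 9.1958*a^2 - 22.028*a - 13.4398)/(0.1296*a^4 - 3.7872*a^3 + 29.986*a^2 - 33.8744*a + 10.3684)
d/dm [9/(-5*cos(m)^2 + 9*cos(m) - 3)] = 9*(9 - 10*cos(m))*sin(m)/(5*cos(m)^2 - 9*cos(m) + 3)^2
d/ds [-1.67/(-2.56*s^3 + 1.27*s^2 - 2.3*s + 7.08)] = (-12.8256*s^2 + 4.2418*s - 3.841)/(2.56*s^3 - 1.27*s^2 + 2.3*s - 7.08)^2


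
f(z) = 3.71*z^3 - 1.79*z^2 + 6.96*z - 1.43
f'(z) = 11.13*z^2 - 3.58*z + 6.96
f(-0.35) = -4.24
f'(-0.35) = 9.58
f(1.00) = 7.45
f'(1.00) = 14.51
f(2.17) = 43.15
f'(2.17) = 51.60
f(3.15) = 118.69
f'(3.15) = 106.12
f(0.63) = 3.17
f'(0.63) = 9.12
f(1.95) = 32.84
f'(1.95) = 42.30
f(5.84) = 717.11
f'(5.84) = 365.65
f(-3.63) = -227.74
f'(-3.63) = 166.61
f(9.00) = 2620.81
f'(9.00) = 876.27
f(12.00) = 6235.21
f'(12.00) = 1566.72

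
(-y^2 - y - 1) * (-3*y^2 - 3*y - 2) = 3*y^4 + 6*y^3 + 8*y^2 + 5*y + 2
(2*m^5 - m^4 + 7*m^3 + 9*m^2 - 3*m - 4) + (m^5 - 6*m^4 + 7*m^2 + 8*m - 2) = 3*m^5 - 7*m^4 + 7*m^3 + 16*m^2 + 5*m - 6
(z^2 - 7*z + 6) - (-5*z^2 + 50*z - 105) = 6*z^2 - 57*z + 111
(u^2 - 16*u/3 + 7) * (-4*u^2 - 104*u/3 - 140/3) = -4*u^4 - 40*u^3/3 + 992*u^2/9 + 56*u/9 - 980/3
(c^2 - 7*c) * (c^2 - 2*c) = c^4 - 9*c^3 + 14*c^2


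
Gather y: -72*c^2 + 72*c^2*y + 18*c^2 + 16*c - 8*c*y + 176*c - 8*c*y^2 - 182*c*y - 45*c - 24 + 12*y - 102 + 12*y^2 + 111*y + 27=-54*c^2 + 147*c + y^2*(12 - 8*c) + y*(72*c^2 - 190*c + 123) - 99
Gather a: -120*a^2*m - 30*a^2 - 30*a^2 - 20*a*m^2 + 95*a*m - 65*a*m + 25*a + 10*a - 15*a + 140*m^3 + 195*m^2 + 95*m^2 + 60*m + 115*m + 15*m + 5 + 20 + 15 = a^2*(-120*m - 60) + a*(-20*m^2 + 30*m + 20) + 140*m^3 + 290*m^2 + 190*m + 40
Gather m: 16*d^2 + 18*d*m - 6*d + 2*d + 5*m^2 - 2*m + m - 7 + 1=16*d^2 - 4*d + 5*m^2 + m*(18*d - 1) - 6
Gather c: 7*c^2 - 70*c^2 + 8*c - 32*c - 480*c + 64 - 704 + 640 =-63*c^2 - 504*c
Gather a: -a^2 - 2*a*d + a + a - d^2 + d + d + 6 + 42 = -a^2 + a*(2 - 2*d) - d^2 + 2*d + 48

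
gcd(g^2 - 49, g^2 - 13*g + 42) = g - 7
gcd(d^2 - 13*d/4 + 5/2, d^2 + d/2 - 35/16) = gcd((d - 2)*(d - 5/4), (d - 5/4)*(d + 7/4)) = d - 5/4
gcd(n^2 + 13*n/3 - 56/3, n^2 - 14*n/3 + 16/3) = n - 8/3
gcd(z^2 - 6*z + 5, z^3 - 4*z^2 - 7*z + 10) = z^2 - 6*z + 5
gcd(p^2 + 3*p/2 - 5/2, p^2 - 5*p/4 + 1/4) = p - 1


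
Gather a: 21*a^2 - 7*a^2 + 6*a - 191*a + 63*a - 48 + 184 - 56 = 14*a^2 - 122*a + 80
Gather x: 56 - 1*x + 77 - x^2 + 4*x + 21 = -x^2 + 3*x + 154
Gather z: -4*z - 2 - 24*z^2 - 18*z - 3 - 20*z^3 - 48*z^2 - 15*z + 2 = -20*z^3 - 72*z^2 - 37*z - 3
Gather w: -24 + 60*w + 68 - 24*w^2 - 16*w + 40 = -24*w^2 + 44*w + 84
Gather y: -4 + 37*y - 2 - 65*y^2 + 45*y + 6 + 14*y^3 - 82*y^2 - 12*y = 14*y^3 - 147*y^2 + 70*y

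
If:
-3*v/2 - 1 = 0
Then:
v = -2/3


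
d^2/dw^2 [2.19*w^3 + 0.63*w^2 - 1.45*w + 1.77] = 13.14*w + 1.26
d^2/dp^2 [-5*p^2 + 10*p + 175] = -10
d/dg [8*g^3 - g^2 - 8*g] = 24*g^2 - 2*g - 8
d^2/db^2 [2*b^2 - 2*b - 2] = 4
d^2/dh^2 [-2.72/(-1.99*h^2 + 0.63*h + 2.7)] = (21.542944*h^2 - 6.820128*h - 2.72*(3.98*h - 0.63)*(7.96*h - 1.26) - 29.22912)/(-1.99*h^2 + 0.63*h + 2.7)^3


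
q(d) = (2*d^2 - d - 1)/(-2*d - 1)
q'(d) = (4*d - 1)/(-2*d - 1) + 2*(2*d^2 - d - 1)/(-2*d - 1)^2 = -1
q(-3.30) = 4.30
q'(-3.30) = -1.00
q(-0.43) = 1.43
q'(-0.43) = -1.00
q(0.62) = 0.38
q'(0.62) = -1.00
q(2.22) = -1.22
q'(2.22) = -1.00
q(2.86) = -1.86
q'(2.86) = -1.00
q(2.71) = -1.71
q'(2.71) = -1.00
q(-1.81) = 2.81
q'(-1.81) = -1.00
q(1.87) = -0.87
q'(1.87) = -1.00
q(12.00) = -11.00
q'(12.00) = -1.00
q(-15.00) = 16.00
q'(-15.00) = -1.00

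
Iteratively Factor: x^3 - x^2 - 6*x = (x + 2)*(x^2 - 3*x) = (x - 3)*(x + 2)*(x)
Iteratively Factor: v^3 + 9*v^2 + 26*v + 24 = (v + 3)*(v^2 + 6*v + 8) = (v + 2)*(v + 3)*(v + 4)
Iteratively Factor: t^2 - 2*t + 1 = (t - 1)*(t - 1)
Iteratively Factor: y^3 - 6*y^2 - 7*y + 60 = (y - 4)*(y^2 - 2*y - 15) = (y - 4)*(y + 3)*(y - 5)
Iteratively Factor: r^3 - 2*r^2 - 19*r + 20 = (r - 1)*(r^2 - r - 20) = (r - 1)*(r + 4)*(r - 5)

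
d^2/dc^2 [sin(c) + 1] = -sin(c)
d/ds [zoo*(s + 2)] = zoo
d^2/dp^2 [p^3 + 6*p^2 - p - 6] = 6*p + 12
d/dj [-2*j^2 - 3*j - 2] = -4*j - 3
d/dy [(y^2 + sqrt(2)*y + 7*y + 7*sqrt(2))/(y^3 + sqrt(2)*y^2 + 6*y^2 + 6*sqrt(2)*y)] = (-y^2 - 14*y - 42)/(y^2*(y^2 + 12*y + 36))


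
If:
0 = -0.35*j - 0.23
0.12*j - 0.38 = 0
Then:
No Solution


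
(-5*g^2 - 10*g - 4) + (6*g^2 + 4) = g^2 - 10*g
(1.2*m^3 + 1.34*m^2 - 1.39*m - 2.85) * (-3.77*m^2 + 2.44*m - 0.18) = -4.524*m^5 - 2.1238*m^4 + 8.2939*m^3 + 7.1117*m^2 - 6.7038*m + 0.513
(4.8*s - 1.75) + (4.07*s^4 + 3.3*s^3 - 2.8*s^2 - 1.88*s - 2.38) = 4.07*s^4 + 3.3*s^3 - 2.8*s^2 + 2.92*s - 4.13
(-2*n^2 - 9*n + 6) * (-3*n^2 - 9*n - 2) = 6*n^4 + 45*n^3 + 67*n^2 - 36*n - 12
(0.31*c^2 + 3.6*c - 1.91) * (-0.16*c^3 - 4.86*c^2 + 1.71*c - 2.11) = -0.0496*c^5 - 2.0826*c^4 - 16.6603*c^3 + 14.7845*c^2 - 10.8621*c + 4.0301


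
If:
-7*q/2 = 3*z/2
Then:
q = -3*z/7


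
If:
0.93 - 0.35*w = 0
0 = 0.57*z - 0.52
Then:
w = 2.66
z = 0.91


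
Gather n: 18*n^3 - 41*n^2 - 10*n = 18*n^3 - 41*n^2 - 10*n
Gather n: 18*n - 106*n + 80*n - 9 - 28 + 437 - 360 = 40 - 8*n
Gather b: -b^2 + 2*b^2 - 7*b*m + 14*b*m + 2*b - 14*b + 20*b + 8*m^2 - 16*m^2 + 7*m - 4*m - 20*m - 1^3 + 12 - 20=b^2 + b*(7*m + 8) - 8*m^2 - 17*m - 9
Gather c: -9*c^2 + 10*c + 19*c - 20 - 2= -9*c^2 + 29*c - 22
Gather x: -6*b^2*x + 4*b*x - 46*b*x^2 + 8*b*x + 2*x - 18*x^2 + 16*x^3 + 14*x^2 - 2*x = 16*x^3 + x^2*(-46*b - 4) + x*(-6*b^2 + 12*b)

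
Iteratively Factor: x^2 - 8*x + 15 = (x - 5)*(x - 3)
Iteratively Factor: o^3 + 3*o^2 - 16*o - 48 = (o + 3)*(o^2 - 16) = (o - 4)*(o + 3)*(o + 4)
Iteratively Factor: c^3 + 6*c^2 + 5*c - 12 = (c + 3)*(c^2 + 3*c - 4) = (c + 3)*(c + 4)*(c - 1)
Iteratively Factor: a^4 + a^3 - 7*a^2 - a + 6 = (a - 2)*(a^3 + 3*a^2 - a - 3) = (a - 2)*(a - 1)*(a^2 + 4*a + 3) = (a - 2)*(a - 1)*(a + 1)*(a + 3)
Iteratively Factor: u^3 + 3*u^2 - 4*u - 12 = (u - 2)*(u^2 + 5*u + 6) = (u - 2)*(u + 2)*(u + 3)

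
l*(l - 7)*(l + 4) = l^3 - 3*l^2 - 28*l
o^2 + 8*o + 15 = (o + 3)*(o + 5)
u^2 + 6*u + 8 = (u + 2)*(u + 4)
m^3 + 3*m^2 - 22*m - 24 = (m - 4)*(m + 1)*(m + 6)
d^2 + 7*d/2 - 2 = (d - 1/2)*(d + 4)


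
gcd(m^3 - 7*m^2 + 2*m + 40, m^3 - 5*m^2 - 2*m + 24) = m^2 - 2*m - 8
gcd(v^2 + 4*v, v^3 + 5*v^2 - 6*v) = v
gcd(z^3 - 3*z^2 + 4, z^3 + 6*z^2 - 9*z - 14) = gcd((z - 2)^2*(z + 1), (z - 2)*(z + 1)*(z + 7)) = z^2 - z - 2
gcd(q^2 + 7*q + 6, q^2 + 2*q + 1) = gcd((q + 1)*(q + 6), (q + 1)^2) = q + 1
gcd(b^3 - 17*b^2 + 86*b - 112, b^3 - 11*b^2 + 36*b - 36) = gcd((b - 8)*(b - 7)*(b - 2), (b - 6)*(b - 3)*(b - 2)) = b - 2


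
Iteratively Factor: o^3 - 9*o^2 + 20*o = (o)*(o^2 - 9*o + 20) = o*(o - 4)*(o - 5)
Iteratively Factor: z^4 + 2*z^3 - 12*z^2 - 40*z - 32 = (z + 2)*(z^3 - 12*z - 16) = (z + 2)^2*(z^2 - 2*z - 8) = (z + 2)^3*(z - 4)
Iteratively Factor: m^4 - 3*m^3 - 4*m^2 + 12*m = (m + 2)*(m^3 - 5*m^2 + 6*m) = (m - 2)*(m + 2)*(m^2 - 3*m) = (m - 3)*(m - 2)*(m + 2)*(m)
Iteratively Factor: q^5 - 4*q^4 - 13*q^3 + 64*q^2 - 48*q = (q + 4)*(q^4 - 8*q^3 + 19*q^2 - 12*q) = (q - 1)*(q + 4)*(q^3 - 7*q^2 + 12*q) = (q - 4)*(q - 1)*(q + 4)*(q^2 - 3*q) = (q - 4)*(q - 3)*(q - 1)*(q + 4)*(q)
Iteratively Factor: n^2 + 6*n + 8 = (n + 4)*(n + 2)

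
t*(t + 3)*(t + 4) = t^3 + 7*t^2 + 12*t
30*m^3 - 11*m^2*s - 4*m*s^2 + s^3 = (-5*m + s)*(-2*m + s)*(3*m + s)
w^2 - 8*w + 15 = (w - 5)*(w - 3)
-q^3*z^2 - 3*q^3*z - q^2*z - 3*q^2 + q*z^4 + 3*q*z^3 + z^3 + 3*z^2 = (-q + z)*(q + z)*(z + 3)*(q*z + 1)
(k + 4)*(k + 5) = k^2 + 9*k + 20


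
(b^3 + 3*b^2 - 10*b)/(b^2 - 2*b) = b + 5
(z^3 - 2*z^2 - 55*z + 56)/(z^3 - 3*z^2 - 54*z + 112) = (z - 1)/(z - 2)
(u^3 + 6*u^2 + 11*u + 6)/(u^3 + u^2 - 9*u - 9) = (u + 2)/(u - 3)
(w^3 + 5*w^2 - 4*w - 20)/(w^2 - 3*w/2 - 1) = 2*(w^2 + 7*w + 10)/(2*w + 1)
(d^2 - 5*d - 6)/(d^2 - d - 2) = (d - 6)/(d - 2)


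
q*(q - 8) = q^2 - 8*q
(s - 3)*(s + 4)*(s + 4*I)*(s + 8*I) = s^4 + s^3 + 12*I*s^3 - 44*s^2 + 12*I*s^2 - 32*s - 144*I*s + 384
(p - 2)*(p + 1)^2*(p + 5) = p^4 + 5*p^3 - 3*p^2 - 17*p - 10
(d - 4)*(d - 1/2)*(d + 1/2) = d^3 - 4*d^2 - d/4 + 1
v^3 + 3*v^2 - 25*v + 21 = (v - 3)*(v - 1)*(v + 7)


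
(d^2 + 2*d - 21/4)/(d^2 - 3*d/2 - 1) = (-4*d^2 - 8*d + 21)/(2*(-2*d^2 + 3*d + 2))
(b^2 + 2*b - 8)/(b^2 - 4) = (b + 4)/(b + 2)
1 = 1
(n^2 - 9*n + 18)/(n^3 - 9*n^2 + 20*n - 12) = (n - 3)/(n^2 - 3*n + 2)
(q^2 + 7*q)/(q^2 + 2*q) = (q + 7)/(q + 2)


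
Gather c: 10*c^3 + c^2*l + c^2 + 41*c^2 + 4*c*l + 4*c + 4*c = 10*c^3 + c^2*(l + 42) + c*(4*l + 8)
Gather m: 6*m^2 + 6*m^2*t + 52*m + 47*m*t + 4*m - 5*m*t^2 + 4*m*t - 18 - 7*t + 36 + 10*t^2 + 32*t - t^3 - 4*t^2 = m^2*(6*t + 6) + m*(-5*t^2 + 51*t + 56) - t^3 + 6*t^2 + 25*t + 18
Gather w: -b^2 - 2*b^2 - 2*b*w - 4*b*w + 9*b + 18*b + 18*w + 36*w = -3*b^2 + 27*b + w*(54 - 6*b)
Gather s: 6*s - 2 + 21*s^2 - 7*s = 21*s^2 - s - 2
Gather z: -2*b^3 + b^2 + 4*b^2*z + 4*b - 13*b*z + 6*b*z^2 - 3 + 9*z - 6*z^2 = -2*b^3 + b^2 + 4*b + z^2*(6*b - 6) + z*(4*b^2 - 13*b + 9) - 3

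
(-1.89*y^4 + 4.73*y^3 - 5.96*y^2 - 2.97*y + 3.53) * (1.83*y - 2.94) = -3.4587*y^5 + 14.2125*y^4 - 24.813*y^3 + 12.0873*y^2 + 15.1917*y - 10.3782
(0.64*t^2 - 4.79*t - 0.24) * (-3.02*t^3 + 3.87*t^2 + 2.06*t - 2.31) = -1.9328*t^5 + 16.9426*t^4 - 16.4941*t^3 - 12.2746*t^2 + 10.5705*t + 0.5544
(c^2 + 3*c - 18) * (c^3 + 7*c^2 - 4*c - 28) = c^5 + 10*c^4 - c^3 - 166*c^2 - 12*c + 504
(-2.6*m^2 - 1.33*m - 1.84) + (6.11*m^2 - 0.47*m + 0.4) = 3.51*m^2 - 1.8*m - 1.44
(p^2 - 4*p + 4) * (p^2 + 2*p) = p^4 - 2*p^3 - 4*p^2 + 8*p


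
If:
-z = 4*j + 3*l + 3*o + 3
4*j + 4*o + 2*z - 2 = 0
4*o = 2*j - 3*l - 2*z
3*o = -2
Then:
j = -1/6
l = -1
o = -2/3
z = 8/3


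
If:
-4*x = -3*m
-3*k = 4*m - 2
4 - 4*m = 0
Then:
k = -2/3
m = 1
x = 3/4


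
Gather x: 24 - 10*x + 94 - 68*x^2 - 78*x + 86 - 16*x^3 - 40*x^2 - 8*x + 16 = -16*x^3 - 108*x^2 - 96*x + 220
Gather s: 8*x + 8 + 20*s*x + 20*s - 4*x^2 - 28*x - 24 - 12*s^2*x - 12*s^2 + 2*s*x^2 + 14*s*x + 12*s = s^2*(-12*x - 12) + s*(2*x^2 + 34*x + 32) - 4*x^2 - 20*x - 16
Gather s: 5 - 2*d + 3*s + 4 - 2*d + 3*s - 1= -4*d + 6*s + 8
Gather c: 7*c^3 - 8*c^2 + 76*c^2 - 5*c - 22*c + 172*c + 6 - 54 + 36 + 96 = 7*c^3 + 68*c^2 + 145*c + 84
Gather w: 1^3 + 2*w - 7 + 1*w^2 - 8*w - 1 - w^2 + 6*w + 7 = 0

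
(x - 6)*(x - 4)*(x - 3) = x^3 - 13*x^2 + 54*x - 72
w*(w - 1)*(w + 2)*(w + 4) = w^4 + 5*w^3 + 2*w^2 - 8*w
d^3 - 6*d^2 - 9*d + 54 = (d - 6)*(d - 3)*(d + 3)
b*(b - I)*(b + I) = b^3 + b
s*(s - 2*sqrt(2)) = s^2 - 2*sqrt(2)*s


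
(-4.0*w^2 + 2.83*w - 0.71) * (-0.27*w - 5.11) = 1.08*w^3 + 19.6759*w^2 - 14.2696*w + 3.6281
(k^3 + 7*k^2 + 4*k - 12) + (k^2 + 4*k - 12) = k^3 + 8*k^2 + 8*k - 24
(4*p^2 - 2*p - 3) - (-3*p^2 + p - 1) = 7*p^2 - 3*p - 2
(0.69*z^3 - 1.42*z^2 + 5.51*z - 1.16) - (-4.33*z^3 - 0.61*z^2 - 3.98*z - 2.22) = 5.02*z^3 - 0.81*z^2 + 9.49*z + 1.06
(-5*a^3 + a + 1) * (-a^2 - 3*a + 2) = 5*a^5 + 15*a^4 - 11*a^3 - 4*a^2 - a + 2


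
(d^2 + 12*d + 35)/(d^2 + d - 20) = (d + 7)/(d - 4)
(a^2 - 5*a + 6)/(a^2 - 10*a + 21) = (a - 2)/(a - 7)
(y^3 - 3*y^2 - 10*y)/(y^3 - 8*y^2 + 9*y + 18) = y*(y^2 - 3*y - 10)/(y^3 - 8*y^2 + 9*y + 18)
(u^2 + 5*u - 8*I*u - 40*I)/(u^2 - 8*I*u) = (u + 5)/u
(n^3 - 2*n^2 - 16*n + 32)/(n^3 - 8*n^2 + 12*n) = (n^2 - 16)/(n*(n - 6))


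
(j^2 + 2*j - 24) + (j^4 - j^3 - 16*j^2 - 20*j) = j^4 - j^3 - 15*j^2 - 18*j - 24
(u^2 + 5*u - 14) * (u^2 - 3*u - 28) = u^4 + 2*u^3 - 57*u^2 - 98*u + 392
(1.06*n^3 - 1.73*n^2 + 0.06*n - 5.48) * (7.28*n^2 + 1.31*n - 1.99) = 7.7168*n^5 - 11.2058*n^4 - 3.9389*n^3 - 36.3731*n^2 - 7.2982*n + 10.9052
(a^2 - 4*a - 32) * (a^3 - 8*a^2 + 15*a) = a^5 - 12*a^4 + 15*a^3 + 196*a^2 - 480*a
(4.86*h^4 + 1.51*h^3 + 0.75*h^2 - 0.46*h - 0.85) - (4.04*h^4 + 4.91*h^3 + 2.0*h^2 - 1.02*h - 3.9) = 0.82*h^4 - 3.4*h^3 - 1.25*h^2 + 0.56*h + 3.05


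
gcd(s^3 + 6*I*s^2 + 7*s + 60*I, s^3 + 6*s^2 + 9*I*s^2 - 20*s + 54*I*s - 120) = s^2 + 9*I*s - 20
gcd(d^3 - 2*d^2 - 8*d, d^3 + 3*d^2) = d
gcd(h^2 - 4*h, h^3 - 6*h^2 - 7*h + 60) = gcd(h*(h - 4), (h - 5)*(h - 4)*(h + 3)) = h - 4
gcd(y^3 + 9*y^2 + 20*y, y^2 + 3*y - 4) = y + 4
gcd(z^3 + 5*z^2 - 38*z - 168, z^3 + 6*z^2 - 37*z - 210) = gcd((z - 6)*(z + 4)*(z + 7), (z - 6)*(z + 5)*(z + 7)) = z^2 + z - 42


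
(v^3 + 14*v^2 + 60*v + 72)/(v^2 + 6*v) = v + 8 + 12/v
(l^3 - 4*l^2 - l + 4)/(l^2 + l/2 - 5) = 2*(l^3 - 4*l^2 - l + 4)/(2*l^2 + l - 10)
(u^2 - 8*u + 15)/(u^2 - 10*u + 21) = (u - 5)/(u - 7)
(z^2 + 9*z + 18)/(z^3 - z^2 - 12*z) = (z + 6)/(z*(z - 4))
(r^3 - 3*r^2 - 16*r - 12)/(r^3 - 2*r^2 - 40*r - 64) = (r^2 - 5*r - 6)/(r^2 - 4*r - 32)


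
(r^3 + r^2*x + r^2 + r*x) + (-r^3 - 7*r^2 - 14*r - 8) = r^2*x - 6*r^2 + r*x - 14*r - 8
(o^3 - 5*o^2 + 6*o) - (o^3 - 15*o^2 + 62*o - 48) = 10*o^2 - 56*o + 48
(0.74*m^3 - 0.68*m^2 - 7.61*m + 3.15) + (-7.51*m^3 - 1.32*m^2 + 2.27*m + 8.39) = -6.77*m^3 - 2.0*m^2 - 5.34*m + 11.54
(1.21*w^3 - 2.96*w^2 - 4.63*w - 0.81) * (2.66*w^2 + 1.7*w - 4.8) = 3.2186*w^5 - 5.8166*w^4 - 23.1558*w^3 + 4.1824*w^2 + 20.847*w + 3.888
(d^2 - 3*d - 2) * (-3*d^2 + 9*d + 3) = -3*d^4 + 18*d^3 - 18*d^2 - 27*d - 6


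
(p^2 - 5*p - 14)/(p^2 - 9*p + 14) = (p + 2)/(p - 2)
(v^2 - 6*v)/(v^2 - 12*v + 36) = v/(v - 6)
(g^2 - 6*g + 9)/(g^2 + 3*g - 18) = (g - 3)/(g + 6)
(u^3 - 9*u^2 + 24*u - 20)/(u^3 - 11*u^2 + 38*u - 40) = (u - 2)/(u - 4)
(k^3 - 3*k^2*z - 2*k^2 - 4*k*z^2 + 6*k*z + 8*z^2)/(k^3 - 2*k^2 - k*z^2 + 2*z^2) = (-k + 4*z)/(-k + z)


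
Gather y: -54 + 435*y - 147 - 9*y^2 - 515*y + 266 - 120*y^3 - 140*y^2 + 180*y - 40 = -120*y^3 - 149*y^2 + 100*y + 25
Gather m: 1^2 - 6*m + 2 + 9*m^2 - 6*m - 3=9*m^2 - 12*m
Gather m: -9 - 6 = -15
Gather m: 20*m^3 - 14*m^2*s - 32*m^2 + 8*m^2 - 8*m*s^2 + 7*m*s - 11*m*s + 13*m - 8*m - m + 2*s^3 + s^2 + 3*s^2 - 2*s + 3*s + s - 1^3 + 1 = 20*m^3 + m^2*(-14*s - 24) + m*(-8*s^2 - 4*s + 4) + 2*s^3 + 4*s^2 + 2*s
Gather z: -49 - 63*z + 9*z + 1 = -54*z - 48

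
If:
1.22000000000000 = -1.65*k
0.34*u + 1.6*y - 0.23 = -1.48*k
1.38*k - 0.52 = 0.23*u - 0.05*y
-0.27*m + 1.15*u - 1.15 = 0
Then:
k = -0.74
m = -30.79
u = -6.23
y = 2.15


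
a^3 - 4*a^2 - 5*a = a*(a - 5)*(a + 1)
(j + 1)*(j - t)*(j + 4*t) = j^3 + 3*j^2*t + j^2 - 4*j*t^2 + 3*j*t - 4*t^2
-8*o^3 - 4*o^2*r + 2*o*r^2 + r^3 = (-2*o + r)*(2*o + r)^2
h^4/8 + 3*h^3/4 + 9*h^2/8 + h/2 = h*(h/4 + 1)*(h/2 + 1/2)*(h + 1)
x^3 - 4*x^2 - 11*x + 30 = (x - 5)*(x - 2)*(x + 3)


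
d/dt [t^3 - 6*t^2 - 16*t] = 3*t^2 - 12*t - 16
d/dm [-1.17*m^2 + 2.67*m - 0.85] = 2.67 - 2.34*m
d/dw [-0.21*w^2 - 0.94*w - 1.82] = -0.42*w - 0.94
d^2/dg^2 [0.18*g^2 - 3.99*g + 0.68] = 0.360000000000000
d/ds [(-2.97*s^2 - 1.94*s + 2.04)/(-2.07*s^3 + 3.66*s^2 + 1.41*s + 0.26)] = (-6.1479*s^4 - 8.0316*s^3 + 15.5811*s^2 - 16.4772*s - 3.3808)/(4.2849*s^6 - 15.1524*s^5 + 7.5582*s^4 + 9.2448*s^3 + 3.8913*s^2 + 0.7332*s + 0.0676)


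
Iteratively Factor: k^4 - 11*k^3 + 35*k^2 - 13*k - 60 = (k - 3)*(k^3 - 8*k^2 + 11*k + 20) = (k - 4)*(k - 3)*(k^2 - 4*k - 5) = (k - 5)*(k - 4)*(k - 3)*(k + 1)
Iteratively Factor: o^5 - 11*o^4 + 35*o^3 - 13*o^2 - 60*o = (o - 3)*(o^4 - 8*o^3 + 11*o^2 + 20*o) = (o - 4)*(o - 3)*(o^3 - 4*o^2 - 5*o) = o*(o - 4)*(o - 3)*(o^2 - 4*o - 5) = o*(o - 5)*(o - 4)*(o - 3)*(o + 1)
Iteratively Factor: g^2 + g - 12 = (g - 3)*(g + 4)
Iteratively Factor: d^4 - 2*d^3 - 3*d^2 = (d - 3)*(d^3 + d^2) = d*(d - 3)*(d^2 + d) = d*(d - 3)*(d + 1)*(d)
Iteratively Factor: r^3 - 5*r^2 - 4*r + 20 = (r - 2)*(r^2 - 3*r - 10) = (r - 2)*(r + 2)*(r - 5)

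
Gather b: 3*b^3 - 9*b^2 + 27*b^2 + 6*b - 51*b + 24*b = 3*b^3 + 18*b^2 - 21*b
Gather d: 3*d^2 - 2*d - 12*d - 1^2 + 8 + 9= 3*d^2 - 14*d + 16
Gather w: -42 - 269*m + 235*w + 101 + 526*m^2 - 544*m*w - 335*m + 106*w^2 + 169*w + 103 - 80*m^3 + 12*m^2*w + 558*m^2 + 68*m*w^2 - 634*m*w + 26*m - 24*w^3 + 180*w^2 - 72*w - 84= -80*m^3 + 1084*m^2 - 578*m - 24*w^3 + w^2*(68*m + 286) + w*(12*m^2 - 1178*m + 332) + 78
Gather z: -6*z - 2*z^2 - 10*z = -2*z^2 - 16*z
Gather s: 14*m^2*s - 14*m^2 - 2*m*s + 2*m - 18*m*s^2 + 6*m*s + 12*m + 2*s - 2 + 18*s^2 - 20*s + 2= -14*m^2 + 14*m + s^2*(18 - 18*m) + s*(14*m^2 + 4*m - 18)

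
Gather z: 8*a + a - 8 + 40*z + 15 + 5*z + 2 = 9*a + 45*z + 9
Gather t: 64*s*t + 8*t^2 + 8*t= 8*t^2 + t*(64*s + 8)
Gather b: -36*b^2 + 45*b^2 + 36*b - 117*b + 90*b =9*b^2 + 9*b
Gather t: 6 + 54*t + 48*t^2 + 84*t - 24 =48*t^2 + 138*t - 18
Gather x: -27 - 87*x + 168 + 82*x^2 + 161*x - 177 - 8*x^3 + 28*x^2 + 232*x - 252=-8*x^3 + 110*x^2 + 306*x - 288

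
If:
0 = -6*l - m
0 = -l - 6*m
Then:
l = 0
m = 0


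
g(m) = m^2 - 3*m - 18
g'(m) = 2*m - 3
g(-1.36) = -12.07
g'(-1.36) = -5.72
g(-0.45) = -16.45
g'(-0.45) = -3.90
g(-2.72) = -2.44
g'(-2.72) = -8.44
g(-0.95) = -14.25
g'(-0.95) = -4.90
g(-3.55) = 5.25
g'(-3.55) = -10.10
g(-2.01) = -7.93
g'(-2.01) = -7.02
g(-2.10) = -7.29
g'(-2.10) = -7.20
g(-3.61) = 5.86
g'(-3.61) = -10.22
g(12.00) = 90.00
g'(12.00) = 21.00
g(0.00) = -18.00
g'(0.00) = -3.00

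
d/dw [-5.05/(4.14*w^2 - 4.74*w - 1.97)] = (41.814*w - 23.937)/(-4.14*w^2 + 4.74*w + 1.97)^2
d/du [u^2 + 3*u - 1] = 2*u + 3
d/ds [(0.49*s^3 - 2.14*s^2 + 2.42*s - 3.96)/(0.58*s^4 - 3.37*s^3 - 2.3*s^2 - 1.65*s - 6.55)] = (-0.2842*s^6 + 2.4824*s^5 - 12.5496*s^4 + 23.881*s^3 - 40.5671*s^2 + 9.81800000000001*s - 22.385)/(0.3364*s^8 - 3.9092*s^7 + 8.6889*s^6 + 13.588*s^5 + 8.813*s^4 + 51.737*s^3 + 32.8525*s^2 + 21.615*s + 42.9025)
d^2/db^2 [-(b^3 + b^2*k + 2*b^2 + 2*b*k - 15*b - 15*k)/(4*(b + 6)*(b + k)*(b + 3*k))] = (3*b^3*k + 4*b^3 + 54*b^2*k + 45*b^2 + 243*b*k + 270*b - 81*k^2 + 486*k + 540)/(2*(b^6 + 9*b^5*k + 18*b^5 + 27*b^4*k^2 + 162*b^4*k + 108*b^4 + 27*b^3*k^3 + 486*b^3*k^2 + 972*b^3*k + 216*b^3 + 486*b^2*k^3 + 2916*b^2*k^2 + 1944*b^2*k + 2916*b*k^3 + 5832*b*k^2 + 5832*k^3))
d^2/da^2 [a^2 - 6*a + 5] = 2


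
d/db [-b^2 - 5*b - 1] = -2*b - 5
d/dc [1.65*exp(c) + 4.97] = 1.65*exp(c)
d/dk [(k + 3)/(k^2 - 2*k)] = (-k^2 - 6*k + 6)/(k^2*(k^2 - 4*k + 4))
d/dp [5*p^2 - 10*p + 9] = 10*p - 10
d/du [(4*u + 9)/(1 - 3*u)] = 31/(3*u - 1)^2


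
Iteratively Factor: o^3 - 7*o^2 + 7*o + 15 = (o - 3)*(o^2 - 4*o - 5) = (o - 5)*(o - 3)*(o + 1)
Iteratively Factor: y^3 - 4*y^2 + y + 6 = (y - 3)*(y^2 - y - 2) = (y - 3)*(y - 2)*(y + 1)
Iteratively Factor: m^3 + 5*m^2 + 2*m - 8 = (m - 1)*(m^2 + 6*m + 8) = (m - 1)*(m + 2)*(m + 4)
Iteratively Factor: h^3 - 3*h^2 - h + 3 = (h - 1)*(h^2 - 2*h - 3) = (h - 3)*(h - 1)*(h + 1)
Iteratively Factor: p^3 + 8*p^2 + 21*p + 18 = (p + 3)*(p^2 + 5*p + 6) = (p + 3)^2*(p + 2)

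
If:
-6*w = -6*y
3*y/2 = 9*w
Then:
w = 0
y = 0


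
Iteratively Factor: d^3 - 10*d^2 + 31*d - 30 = (d - 2)*(d^2 - 8*d + 15) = (d - 3)*(d - 2)*(d - 5)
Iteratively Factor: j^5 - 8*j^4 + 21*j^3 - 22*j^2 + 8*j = (j - 1)*(j^4 - 7*j^3 + 14*j^2 - 8*j) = (j - 1)^2*(j^3 - 6*j^2 + 8*j) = (j - 2)*(j - 1)^2*(j^2 - 4*j) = (j - 4)*(j - 2)*(j - 1)^2*(j)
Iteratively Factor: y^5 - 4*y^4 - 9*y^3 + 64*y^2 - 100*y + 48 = (y - 1)*(y^4 - 3*y^3 - 12*y^2 + 52*y - 48) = (y - 2)*(y - 1)*(y^3 - y^2 - 14*y + 24) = (y - 3)*(y - 2)*(y - 1)*(y^2 + 2*y - 8) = (y - 3)*(y - 2)*(y - 1)*(y + 4)*(y - 2)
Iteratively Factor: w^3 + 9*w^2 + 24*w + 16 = (w + 1)*(w^2 + 8*w + 16) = (w + 1)*(w + 4)*(w + 4)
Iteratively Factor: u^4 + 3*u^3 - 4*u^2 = (u + 4)*(u^3 - u^2) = u*(u + 4)*(u^2 - u) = u^2*(u + 4)*(u - 1)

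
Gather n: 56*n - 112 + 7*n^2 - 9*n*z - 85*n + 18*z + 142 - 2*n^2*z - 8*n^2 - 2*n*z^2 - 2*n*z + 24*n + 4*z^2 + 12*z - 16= n^2*(-2*z - 1) + n*(-2*z^2 - 11*z - 5) + 4*z^2 + 30*z + 14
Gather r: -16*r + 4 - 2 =2 - 16*r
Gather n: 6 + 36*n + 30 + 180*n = 216*n + 36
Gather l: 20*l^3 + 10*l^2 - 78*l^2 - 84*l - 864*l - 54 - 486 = 20*l^3 - 68*l^2 - 948*l - 540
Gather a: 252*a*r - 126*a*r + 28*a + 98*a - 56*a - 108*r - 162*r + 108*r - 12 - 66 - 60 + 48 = a*(126*r + 70) - 162*r - 90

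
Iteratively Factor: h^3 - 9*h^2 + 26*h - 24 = (h - 4)*(h^2 - 5*h + 6) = (h - 4)*(h - 2)*(h - 3)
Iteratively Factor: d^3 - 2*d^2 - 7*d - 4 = (d + 1)*(d^2 - 3*d - 4) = (d - 4)*(d + 1)*(d + 1)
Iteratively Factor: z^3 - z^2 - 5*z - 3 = (z + 1)*(z^2 - 2*z - 3) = (z - 3)*(z + 1)*(z + 1)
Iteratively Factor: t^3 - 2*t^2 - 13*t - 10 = (t + 2)*(t^2 - 4*t - 5) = (t - 5)*(t + 2)*(t + 1)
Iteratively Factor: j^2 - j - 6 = (j - 3)*(j + 2)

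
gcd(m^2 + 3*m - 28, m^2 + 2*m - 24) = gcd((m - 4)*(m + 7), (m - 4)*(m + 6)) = m - 4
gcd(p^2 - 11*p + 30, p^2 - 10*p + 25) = p - 5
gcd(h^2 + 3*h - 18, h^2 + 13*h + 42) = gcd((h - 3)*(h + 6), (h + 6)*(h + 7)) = h + 6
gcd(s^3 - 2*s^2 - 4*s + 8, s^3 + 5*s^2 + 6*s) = s + 2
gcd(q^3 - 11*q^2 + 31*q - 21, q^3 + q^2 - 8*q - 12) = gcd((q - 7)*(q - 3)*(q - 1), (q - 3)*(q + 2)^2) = q - 3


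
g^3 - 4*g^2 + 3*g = g*(g - 3)*(g - 1)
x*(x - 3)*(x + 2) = x^3 - x^2 - 6*x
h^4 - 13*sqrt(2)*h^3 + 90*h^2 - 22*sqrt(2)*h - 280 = (h - 7*sqrt(2))*(h - 5*sqrt(2))*(h - 2*sqrt(2))*(h + sqrt(2))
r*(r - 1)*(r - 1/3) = r^3 - 4*r^2/3 + r/3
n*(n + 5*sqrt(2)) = n^2 + 5*sqrt(2)*n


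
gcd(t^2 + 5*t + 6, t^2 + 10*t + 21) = t + 3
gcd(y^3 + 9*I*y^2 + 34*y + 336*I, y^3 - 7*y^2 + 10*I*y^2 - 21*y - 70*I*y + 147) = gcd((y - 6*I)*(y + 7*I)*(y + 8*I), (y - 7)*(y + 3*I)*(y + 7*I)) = y + 7*I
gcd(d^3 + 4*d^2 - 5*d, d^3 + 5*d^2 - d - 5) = d^2 + 4*d - 5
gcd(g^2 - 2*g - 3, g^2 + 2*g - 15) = g - 3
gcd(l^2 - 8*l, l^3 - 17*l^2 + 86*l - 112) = l - 8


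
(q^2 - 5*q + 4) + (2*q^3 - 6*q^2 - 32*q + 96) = 2*q^3 - 5*q^2 - 37*q + 100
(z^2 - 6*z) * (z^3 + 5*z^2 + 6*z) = z^5 - z^4 - 24*z^3 - 36*z^2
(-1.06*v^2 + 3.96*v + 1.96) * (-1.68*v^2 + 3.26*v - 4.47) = 1.7808*v^4 - 10.1084*v^3 + 14.355*v^2 - 11.3116*v - 8.7612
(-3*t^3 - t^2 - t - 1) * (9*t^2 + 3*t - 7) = -27*t^5 - 18*t^4 + 9*t^3 - 5*t^2 + 4*t + 7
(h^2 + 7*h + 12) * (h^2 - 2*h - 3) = h^4 + 5*h^3 - 5*h^2 - 45*h - 36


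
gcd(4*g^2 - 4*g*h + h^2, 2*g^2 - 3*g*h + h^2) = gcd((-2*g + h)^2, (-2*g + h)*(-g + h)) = 2*g - h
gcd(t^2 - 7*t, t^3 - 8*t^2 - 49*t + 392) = t - 7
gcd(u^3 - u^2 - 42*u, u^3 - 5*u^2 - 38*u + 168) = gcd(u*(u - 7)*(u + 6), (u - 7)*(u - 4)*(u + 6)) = u^2 - u - 42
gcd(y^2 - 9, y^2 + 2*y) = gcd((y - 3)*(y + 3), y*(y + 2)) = 1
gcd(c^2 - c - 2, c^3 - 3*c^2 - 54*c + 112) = c - 2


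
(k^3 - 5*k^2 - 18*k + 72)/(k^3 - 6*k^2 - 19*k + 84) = (k - 6)/(k - 7)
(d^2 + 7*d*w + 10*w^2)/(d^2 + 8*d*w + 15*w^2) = (d + 2*w)/(d + 3*w)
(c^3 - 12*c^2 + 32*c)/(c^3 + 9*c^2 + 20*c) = (c^2 - 12*c + 32)/(c^2 + 9*c + 20)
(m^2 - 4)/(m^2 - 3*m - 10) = (m - 2)/(m - 5)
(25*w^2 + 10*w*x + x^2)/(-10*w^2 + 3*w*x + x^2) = (5*w + x)/(-2*w + x)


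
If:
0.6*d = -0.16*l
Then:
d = -0.266666666666667*l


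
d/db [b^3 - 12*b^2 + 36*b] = 3*b^2 - 24*b + 36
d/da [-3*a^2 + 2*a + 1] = 2 - 6*a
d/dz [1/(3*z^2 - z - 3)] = (1 - 6*z)/(-3*z^2 + z + 3)^2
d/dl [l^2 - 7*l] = 2*l - 7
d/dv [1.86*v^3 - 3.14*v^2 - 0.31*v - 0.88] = 5.58*v^2 - 6.28*v - 0.31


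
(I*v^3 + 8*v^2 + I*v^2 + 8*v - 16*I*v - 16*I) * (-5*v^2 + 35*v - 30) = -5*I*v^5 - 40*v^4 + 30*I*v^4 + 240*v^3 + 85*I*v^3 + 40*v^2 - 510*I*v^2 - 240*v - 80*I*v + 480*I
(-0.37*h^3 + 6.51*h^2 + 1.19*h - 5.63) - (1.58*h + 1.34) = -0.37*h^3 + 6.51*h^2 - 0.39*h - 6.97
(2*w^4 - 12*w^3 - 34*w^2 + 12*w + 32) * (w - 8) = 2*w^5 - 28*w^4 + 62*w^3 + 284*w^2 - 64*w - 256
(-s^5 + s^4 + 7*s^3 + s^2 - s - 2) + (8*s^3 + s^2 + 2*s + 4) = -s^5 + s^4 + 15*s^3 + 2*s^2 + s + 2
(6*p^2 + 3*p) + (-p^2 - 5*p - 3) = 5*p^2 - 2*p - 3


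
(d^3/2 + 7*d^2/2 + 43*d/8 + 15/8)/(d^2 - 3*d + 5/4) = (4*d^3 + 28*d^2 + 43*d + 15)/(2*(4*d^2 - 12*d + 5))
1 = 1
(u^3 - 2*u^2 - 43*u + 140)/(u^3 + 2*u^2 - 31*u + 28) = (u - 5)/(u - 1)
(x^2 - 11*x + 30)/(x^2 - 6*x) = (x - 5)/x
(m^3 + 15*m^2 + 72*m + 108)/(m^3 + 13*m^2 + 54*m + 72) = (m + 6)/(m + 4)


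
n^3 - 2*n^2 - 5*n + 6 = (n - 3)*(n - 1)*(n + 2)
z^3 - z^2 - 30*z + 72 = (z - 4)*(z - 3)*(z + 6)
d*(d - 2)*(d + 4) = d^3 + 2*d^2 - 8*d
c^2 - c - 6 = (c - 3)*(c + 2)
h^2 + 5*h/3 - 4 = (h - 4/3)*(h + 3)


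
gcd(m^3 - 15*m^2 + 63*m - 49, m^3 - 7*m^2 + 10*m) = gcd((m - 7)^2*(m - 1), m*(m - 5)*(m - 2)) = 1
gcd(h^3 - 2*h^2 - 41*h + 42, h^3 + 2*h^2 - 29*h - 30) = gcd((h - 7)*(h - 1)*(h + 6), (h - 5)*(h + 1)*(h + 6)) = h + 6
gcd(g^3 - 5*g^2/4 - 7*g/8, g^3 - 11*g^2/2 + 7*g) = g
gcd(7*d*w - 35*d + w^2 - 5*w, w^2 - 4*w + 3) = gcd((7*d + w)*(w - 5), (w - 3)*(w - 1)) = 1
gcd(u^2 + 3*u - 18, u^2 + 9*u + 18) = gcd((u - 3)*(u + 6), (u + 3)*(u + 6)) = u + 6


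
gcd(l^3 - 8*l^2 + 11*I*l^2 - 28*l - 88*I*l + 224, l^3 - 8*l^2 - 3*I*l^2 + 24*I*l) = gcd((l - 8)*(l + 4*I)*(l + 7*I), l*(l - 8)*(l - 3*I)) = l - 8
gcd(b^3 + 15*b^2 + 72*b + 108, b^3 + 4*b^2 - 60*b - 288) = b^2 + 12*b + 36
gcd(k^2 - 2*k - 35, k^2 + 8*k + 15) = k + 5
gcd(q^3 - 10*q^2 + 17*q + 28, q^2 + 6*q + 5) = q + 1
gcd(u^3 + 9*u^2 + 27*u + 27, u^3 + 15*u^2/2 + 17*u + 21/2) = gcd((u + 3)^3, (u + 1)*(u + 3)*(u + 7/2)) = u + 3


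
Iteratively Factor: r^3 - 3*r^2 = (r)*(r^2 - 3*r) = r^2*(r - 3)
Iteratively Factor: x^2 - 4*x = (x)*(x - 4)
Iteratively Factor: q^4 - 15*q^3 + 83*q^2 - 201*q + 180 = (q - 4)*(q^3 - 11*q^2 + 39*q - 45) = (q - 4)*(q - 3)*(q^2 - 8*q + 15) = (q - 5)*(q - 4)*(q - 3)*(q - 3)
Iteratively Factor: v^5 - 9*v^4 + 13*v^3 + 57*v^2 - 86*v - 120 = (v - 3)*(v^4 - 6*v^3 - 5*v^2 + 42*v + 40) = (v - 5)*(v - 3)*(v^3 - v^2 - 10*v - 8) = (v - 5)*(v - 4)*(v - 3)*(v^2 + 3*v + 2) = (v - 5)*(v - 4)*(v - 3)*(v + 2)*(v + 1)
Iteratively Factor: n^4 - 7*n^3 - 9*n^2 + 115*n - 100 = (n - 1)*(n^3 - 6*n^2 - 15*n + 100) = (n - 1)*(n + 4)*(n^2 - 10*n + 25) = (n - 5)*(n - 1)*(n + 4)*(n - 5)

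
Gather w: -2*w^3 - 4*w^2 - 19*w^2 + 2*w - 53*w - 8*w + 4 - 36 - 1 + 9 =-2*w^3 - 23*w^2 - 59*w - 24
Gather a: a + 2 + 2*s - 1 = a + 2*s + 1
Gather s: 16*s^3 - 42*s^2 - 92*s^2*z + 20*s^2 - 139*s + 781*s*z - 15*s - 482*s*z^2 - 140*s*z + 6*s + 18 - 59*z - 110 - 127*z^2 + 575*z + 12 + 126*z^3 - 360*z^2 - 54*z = 16*s^3 + s^2*(-92*z - 22) + s*(-482*z^2 + 641*z - 148) + 126*z^3 - 487*z^2 + 462*z - 80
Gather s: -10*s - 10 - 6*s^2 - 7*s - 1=-6*s^2 - 17*s - 11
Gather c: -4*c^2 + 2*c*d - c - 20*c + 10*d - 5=-4*c^2 + c*(2*d - 21) + 10*d - 5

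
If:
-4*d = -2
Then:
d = 1/2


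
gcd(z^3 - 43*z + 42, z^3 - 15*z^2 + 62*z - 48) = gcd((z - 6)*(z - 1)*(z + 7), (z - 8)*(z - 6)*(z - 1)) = z^2 - 7*z + 6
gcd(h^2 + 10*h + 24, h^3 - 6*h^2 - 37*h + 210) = h + 6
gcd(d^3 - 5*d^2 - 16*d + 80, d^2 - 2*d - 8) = d - 4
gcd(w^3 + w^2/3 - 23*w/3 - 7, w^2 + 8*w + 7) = w + 1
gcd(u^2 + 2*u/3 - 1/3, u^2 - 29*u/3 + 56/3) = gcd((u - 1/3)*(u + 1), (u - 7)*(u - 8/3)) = 1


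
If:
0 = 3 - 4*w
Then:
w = 3/4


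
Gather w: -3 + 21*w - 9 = 21*w - 12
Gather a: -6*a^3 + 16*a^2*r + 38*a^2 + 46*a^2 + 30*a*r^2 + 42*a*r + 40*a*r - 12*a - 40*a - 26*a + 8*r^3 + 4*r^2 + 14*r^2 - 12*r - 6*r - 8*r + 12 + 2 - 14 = -6*a^3 + a^2*(16*r + 84) + a*(30*r^2 + 82*r - 78) + 8*r^3 + 18*r^2 - 26*r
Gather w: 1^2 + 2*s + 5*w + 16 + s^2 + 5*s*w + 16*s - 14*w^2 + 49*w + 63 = s^2 + 18*s - 14*w^2 + w*(5*s + 54) + 80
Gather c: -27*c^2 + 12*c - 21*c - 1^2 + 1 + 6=-27*c^2 - 9*c + 6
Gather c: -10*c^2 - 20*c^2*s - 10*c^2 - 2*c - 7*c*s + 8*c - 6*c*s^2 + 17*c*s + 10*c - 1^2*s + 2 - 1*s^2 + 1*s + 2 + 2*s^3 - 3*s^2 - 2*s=c^2*(-20*s - 20) + c*(-6*s^2 + 10*s + 16) + 2*s^3 - 4*s^2 - 2*s + 4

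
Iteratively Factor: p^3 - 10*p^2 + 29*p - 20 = (p - 1)*(p^2 - 9*p + 20) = (p - 5)*(p - 1)*(p - 4)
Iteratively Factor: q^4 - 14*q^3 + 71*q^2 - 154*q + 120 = (q - 2)*(q^3 - 12*q^2 + 47*q - 60) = (q - 5)*(q - 2)*(q^2 - 7*q + 12) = (q - 5)*(q - 3)*(q - 2)*(q - 4)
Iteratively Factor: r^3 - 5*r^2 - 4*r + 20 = (r - 2)*(r^2 - 3*r - 10) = (r - 5)*(r - 2)*(r + 2)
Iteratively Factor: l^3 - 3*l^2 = (l - 3)*(l^2) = l*(l - 3)*(l)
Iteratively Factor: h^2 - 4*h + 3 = (h - 3)*(h - 1)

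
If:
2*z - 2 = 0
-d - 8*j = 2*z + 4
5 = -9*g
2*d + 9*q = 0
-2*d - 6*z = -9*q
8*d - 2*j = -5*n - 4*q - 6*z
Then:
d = -3/2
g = -5/9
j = -9/16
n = 17/24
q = 1/3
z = 1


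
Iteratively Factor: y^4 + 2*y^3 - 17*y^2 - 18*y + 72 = (y - 2)*(y^3 + 4*y^2 - 9*y - 36) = (y - 3)*(y - 2)*(y^2 + 7*y + 12) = (y - 3)*(y - 2)*(y + 3)*(y + 4)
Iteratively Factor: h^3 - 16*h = (h + 4)*(h^2 - 4*h) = (h - 4)*(h + 4)*(h)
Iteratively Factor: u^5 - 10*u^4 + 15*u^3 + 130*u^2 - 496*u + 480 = (u - 2)*(u^4 - 8*u^3 - u^2 + 128*u - 240) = (u - 4)*(u - 2)*(u^3 - 4*u^2 - 17*u + 60) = (u - 5)*(u - 4)*(u - 2)*(u^2 + u - 12) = (u - 5)*(u - 4)*(u - 3)*(u - 2)*(u + 4)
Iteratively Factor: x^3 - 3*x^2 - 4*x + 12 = (x - 2)*(x^2 - x - 6) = (x - 3)*(x - 2)*(x + 2)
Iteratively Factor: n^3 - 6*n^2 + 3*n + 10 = (n + 1)*(n^2 - 7*n + 10) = (n - 2)*(n + 1)*(n - 5)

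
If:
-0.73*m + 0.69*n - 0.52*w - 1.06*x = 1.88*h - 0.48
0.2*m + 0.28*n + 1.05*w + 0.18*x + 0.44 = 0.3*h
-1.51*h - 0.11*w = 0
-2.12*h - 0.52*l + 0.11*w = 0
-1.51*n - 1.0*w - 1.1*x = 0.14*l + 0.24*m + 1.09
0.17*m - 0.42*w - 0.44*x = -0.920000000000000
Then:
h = -0.01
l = 0.08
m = -2.21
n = -1.27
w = 0.15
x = 1.09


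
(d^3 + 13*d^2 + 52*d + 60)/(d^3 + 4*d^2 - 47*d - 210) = (d + 2)/(d - 7)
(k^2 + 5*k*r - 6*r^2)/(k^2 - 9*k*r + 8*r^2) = (-k - 6*r)/(-k + 8*r)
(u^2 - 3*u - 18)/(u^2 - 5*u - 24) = (u - 6)/(u - 8)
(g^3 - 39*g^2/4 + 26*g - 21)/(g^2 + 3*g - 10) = (4*g^2 - 31*g + 42)/(4*(g + 5))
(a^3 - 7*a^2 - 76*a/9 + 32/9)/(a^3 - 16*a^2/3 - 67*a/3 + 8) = (a + 4/3)/(a + 3)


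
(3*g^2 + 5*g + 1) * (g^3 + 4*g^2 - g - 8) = 3*g^5 + 17*g^4 + 18*g^3 - 25*g^2 - 41*g - 8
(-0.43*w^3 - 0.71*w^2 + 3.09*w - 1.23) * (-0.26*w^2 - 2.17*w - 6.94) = 0.1118*w^5 + 1.1177*w^4 + 3.7215*w^3 - 1.4581*w^2 - 18.7755*w + 8.5362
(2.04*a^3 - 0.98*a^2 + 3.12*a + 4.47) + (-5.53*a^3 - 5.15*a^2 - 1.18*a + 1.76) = -3.49*a^3 - 6.13*a^2 + 1.94*a + 6.23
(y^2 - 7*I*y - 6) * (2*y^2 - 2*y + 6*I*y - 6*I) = 2*y^4 - 2*y^3 - 8*I*y^3 + 30*y^2 + 8*I*y^2 - 30*y - 36*I*y + 36*I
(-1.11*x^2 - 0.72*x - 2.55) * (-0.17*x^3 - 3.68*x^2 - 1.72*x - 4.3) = 0.1887*x^5 + 4.2072*x^4 + 4.9923*x^3 + 15.3954*x^2 + 7.482*x + 10.965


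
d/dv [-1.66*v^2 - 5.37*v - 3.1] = -3.32*v - 5.37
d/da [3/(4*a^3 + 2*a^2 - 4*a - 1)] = 12*(-3*a^2 - a + 1)/(4*a^3 + 2*a^2 - 4*a - 1)^2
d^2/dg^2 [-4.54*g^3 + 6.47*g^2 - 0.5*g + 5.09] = 12.94 - 27.24*g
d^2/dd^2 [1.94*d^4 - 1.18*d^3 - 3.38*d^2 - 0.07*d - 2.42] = 23.28*d^2 - 7.08*d - 6.76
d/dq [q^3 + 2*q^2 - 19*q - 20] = 3*q^2 + 4*q - 19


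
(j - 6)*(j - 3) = j^2 - 9*j + 18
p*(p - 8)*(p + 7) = p^3 - p^2 - 56*p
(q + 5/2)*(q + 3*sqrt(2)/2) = q^2 + 3*sqrt(2)*q/2 + 5*q/2 + 15*sqrt(2)/4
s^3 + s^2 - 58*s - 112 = (s - 8)*(s + 2)*(s + 7)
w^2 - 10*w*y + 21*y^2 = (w - 7*y)*(w - 3*y)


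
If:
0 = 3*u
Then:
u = 0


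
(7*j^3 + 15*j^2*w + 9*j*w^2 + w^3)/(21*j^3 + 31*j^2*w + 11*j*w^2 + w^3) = (j + w)/(3*j + w)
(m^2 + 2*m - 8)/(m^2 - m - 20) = (m - 2)/(m - 5)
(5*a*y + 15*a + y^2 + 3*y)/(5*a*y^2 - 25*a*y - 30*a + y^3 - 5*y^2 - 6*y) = (y + 3)/(y^2 - 5*y - 6)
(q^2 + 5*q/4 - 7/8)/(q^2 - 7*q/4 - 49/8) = (2*q - 1)/(2*q - 7)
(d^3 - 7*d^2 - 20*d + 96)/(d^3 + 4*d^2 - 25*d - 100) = (d^2 - 11*d + 24)/(d^2 - 25)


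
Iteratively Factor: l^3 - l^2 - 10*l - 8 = (l + 1)*(l^2 - 2*l - 8) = (l - 4)*(l + 1)*(l + 2)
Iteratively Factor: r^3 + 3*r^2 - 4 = (r + 2)*(r^2 + r - 2) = (r + 2)^2*(r - 1)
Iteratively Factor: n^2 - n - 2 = (n + 1)*(n - 2)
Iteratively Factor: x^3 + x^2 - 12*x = (x + 4)*(x^2 - 3*x) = (x - 3)*(x + 4)*(x)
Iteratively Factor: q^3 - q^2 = (q - 1)*(q^2) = q*(q - 1)*(q)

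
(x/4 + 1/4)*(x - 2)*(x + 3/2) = x^3/4 + x^2/8 - 7*x/8 - 3/4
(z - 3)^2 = z^2 - 6*z + 9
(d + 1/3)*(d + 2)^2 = d^3 + 13*d^2/3 + 16*d/3 + 4/3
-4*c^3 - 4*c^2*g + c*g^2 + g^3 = (-2*c + g)*(c + g)*(2*c + g)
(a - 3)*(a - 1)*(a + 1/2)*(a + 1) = a^4 - 5*a^3/2 - 5*a^2/2 + 5*a/2 + 3/2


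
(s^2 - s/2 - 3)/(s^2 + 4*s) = (s^2 - s/2 - 3)/(s*(s + 4))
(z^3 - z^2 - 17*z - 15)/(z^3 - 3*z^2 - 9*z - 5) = (z + 3)/(z + 1)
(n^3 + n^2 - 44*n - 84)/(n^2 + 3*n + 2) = (n^2 - n - 42)/(n + 1)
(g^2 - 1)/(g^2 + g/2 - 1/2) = 2*(g - 1)/(2*g - 1)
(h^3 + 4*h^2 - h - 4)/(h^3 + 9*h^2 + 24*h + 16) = (h - 1)/(h + 4)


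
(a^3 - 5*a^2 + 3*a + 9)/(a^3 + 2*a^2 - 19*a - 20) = (a^2 - 6*a + 9)/(a^2 + a - 20)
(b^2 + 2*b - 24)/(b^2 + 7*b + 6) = (b - 4)/(b + 1)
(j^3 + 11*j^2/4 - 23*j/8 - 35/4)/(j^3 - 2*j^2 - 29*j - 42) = (8*j^2 + 6*j - 35)/(8*(j^2 - 4*j - 21))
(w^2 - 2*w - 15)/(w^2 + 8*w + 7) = (w^2 - 2*w - 15)/(w^2 + 8*w + 7)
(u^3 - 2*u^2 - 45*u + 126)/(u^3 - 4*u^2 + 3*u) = (u^2 + u - 42)/(u*(u - 1))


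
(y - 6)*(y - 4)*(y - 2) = y^3 - 12*y^2 + 44*y - 48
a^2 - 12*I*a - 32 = (a - 8*I)*(a - 4*I)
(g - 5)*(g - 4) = g^2 - 9*g + 20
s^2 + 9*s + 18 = (s + 3)*(s + 6)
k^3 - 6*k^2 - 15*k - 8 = (k - 8)*(k + 1)^2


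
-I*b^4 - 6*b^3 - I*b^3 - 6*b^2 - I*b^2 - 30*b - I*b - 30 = (b - 5*I)*(b - 3*I)*(b + 2*I)*(-I*b - I)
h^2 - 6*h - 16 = (h - 8)*(h + 2)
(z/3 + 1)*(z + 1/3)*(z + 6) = z^3/3 + 28*z^2/9 + 7*z + 2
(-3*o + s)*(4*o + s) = -12*o^2 + o*s + s^2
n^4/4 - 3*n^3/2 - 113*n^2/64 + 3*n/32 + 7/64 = (n/4 + 1/4)*(n - 7)*(n - 1/4)*(n + 1/4)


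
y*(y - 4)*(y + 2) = y^3 - 2*y^2 - 8*y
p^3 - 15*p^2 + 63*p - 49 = (p - 7)^2*(p - 1)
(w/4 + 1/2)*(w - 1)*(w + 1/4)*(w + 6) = w^4/4 + 29*w^3/16 + 23*w^2/16 - 11*w/4 - 3/4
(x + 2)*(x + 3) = x^2 + 5*x + 6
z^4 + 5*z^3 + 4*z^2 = z^2*(z + 1)*(z + 4)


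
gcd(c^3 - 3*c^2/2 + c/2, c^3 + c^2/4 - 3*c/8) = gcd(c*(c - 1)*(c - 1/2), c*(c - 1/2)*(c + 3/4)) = c^2 - c/2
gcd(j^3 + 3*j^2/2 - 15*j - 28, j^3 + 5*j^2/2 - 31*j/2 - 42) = j^2 - j/2 - 14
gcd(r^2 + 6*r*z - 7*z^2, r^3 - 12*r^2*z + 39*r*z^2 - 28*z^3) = -r + z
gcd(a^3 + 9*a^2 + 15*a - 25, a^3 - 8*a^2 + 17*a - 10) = a - 1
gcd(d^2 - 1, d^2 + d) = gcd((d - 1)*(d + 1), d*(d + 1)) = d + 1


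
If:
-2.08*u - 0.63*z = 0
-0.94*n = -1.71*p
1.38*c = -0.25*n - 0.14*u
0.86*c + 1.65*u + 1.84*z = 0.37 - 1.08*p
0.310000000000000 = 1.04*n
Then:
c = -0.05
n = 0.30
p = 0.16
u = -0.05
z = 0.18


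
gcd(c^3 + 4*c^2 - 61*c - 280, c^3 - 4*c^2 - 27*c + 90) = c + 5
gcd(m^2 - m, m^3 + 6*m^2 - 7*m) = m^2 - m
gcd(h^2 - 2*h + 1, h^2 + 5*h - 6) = h - 1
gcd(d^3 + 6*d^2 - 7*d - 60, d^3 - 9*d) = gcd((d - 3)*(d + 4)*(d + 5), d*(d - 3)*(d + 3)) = d - 3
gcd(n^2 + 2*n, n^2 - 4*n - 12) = n + 2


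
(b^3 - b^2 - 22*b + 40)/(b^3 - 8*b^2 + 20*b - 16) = (b + 5)/(b - 2)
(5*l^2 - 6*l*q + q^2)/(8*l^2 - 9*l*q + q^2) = (-5*l + q)/(-8*l + q)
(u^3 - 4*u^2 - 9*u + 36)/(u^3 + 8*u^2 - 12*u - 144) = (u^2 - 9)/(u^2 + 12*u + 36)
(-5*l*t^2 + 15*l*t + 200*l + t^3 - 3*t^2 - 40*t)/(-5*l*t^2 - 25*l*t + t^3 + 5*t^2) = (t - 8)/t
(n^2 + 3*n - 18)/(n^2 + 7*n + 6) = (n - 3)/(n + 1)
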